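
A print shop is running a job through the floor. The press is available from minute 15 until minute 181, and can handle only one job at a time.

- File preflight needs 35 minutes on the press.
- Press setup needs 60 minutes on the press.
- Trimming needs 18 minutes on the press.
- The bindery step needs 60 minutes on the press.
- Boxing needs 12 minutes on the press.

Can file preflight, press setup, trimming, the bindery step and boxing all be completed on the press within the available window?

The press window is 181 − 15 = 166 minutes.
Running back to back, the jobs need 35 + 60 + 18 + 60 + 12 = 185 minutes on the press.
Since 185 > 166, they cannot all fit.

No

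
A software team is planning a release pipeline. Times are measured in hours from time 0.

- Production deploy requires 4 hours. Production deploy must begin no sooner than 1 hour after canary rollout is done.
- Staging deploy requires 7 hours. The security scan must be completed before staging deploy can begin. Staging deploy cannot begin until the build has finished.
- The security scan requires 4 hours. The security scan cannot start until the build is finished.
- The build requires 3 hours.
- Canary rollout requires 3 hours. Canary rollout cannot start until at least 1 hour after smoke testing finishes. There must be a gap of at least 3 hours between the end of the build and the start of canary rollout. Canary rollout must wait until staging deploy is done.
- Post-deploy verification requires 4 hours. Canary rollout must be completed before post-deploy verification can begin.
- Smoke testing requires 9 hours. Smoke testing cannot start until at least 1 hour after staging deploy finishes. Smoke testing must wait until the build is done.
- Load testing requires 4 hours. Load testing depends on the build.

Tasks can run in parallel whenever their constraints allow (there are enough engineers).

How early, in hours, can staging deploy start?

The build has no prerequisites, so it starts at hour 0 and finishes at hour 3.
After the build (finishes hour 3), the security scan can start at hour 3 and finishes at hour 7.
Staging deploy waits on the security scan (finishes hour 7); the build (finishes hour 3). The latest of these is hour 7, which is the earliest staging deploy can start.

7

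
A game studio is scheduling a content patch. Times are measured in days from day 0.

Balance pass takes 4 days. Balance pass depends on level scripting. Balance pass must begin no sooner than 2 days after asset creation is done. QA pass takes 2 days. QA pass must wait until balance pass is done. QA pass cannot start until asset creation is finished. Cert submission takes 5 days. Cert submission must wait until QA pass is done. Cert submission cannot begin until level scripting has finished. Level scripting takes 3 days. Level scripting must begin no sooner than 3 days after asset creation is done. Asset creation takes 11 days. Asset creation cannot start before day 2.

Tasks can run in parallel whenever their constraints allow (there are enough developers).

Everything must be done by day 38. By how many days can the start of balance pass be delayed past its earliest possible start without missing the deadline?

8

Asset creation waits on its own release at day 2, so it starts at day 2 and finishes at 2 + 11 = day 13.
After asset creation (finishes day 13, plus 3-day gap → day 16), level scripting can start at day 16 and finishes at day 19.
Balance pass has to wait for level scripting (finishes day 19); asset creation (finishes day 13, plus 2-day gap → day 15). The latest of these is day 19, so balance pass runs day 19 to 19 + 4 = day 23.

Working backward from the deadline:
To finish by day 38, cert submission (duration 5) must start no later than day 33.
Since cert submission (must start by day 33) depends on it, QA pass must finish by day 33. Backing off its 2-day duration gives a latest start of day 31.
Balance pass must finish before QA pass (must start by day 31). With a 4-day duration, balance pass must start by 31 − 4 = day 27.
So balance pass can start as early as day 19 and as late as day 27, giving 27 − 19 = 8 days of slack.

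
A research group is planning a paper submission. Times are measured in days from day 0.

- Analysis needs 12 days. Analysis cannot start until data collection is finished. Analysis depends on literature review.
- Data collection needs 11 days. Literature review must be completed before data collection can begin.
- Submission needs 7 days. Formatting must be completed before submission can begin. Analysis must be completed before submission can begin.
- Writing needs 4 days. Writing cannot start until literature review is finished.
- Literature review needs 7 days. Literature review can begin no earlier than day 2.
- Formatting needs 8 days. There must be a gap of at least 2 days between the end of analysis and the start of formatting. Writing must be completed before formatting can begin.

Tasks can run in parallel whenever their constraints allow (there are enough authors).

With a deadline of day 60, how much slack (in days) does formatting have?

11

After its own release at day 2, literature review can start at day 2 and finishes at day 9.
Writing waits on literature review (finishes day 9), so it starts at day 9 and finishes at 9 + 4 = day 13.
Data collection cannot begin until literature review (finishes day 9). It runs from day 9 to 9 + 11 = day 20.
Analysis needs all of data collection (finishes day 20); literature review (finishes day 9). That puts its earliest start at day 20; it finishes at 20 + 12 = day 32.
For formatting: analysis (finishes day 32, plus 2-day gap → day 34); writing (finishes day 13). Taking the maximum gives a start of day 34, and it finishes at 34 + 8 = day 42.

Working backward from the deadline:
Submission has no dependents, so it just needs to finish by day 60. Starting by 60 − 7 = day 53 achieves that.
Since submission (must start by day 53) depends on it, formatting must finish by day 53. Backing off its 8-day duration gives a latest start of day 45.
So formatting can start as early as day 34 and as late as day 45, giving 45 − 34 = 11 days of slack.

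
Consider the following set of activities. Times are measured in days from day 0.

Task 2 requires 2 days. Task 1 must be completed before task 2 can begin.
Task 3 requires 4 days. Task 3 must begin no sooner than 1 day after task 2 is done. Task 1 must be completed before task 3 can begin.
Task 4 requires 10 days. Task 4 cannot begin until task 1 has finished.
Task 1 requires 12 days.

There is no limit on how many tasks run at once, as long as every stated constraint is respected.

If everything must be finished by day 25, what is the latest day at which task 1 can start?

3

Nothing follows task 3; the deadline of day 25 is its only limit. It must start by 25 − 4 = day 21.
Task 2 has to be done before task 3 (must start by day 21, minus 1-day gap → day 20). That means finishing by day 20, i.e. starting by 20 − 2 = day 18.
Task 4 must finish by day 25; it takes 10 days, so it must start by 25 − 10 = day 15.
Task 1 has several dependents: task 2 (must start by day 18); task 3 (must start by day 21); task 4 (must start by day 15). The earliest of those limits is day 15, so task 1 must start by 15 − 12 = day 3.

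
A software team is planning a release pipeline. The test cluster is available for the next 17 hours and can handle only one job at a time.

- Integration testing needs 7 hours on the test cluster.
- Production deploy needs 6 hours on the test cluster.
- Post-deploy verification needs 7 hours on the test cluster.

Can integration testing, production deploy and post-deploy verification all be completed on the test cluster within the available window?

Running back to back, the jobs need 7 + 6 + 7 = 20 hours on the test cluster.
Since 20 > 17, they cannot all fit.

No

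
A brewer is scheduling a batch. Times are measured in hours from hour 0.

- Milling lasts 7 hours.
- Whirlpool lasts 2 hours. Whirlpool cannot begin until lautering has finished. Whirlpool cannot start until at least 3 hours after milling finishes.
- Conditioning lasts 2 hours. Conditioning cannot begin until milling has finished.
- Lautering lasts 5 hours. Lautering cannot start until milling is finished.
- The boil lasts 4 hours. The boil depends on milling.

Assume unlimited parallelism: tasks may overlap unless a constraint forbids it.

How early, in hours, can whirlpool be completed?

14

Milling can start immediately at hour 0; it finishes at hour 7.
Lautering waits on milling (finishes hour 7), so it starts at hour 7 and finishes at 7 + 5 = hour 12.
Whirlpool has to wait for lautering (finishes hour 12); milling (finishes hour 7, plus 3-hour gap → hour 10). The latest of these is hour 12, so whirlpool runs hour 12 to 12 + 2 = hour 14.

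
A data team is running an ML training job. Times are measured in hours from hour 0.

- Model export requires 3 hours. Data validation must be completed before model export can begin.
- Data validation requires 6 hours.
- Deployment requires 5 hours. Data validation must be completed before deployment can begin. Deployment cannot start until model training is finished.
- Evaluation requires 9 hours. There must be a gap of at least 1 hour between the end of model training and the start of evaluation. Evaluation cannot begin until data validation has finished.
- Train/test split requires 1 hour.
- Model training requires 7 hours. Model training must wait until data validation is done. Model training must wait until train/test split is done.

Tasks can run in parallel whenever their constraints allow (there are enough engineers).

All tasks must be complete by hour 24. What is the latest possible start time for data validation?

1

Evaluation must finish by hour 24; it takes 9 hours, so it must start by 24 − 9 = hour 15.
Deployment has no dependents, so it just needs to finish by hour 24. Starting by 24 − 5 = hour 19 achieves that.
Model training must finish in time for evaluation (must start by hour 15, minus 1-hour gap → hour 14); deployment (must start by hour 19). The tightest is hour 14, so model training must start by 14 − 7 = hour 7.
Nothing follows model export; the deadline of hour 24 is its only limit. It must start by 24 − 3 = hour 21.
For data validation: model training (must start by hour 7); evaluation (must start by hour 15); model export (must start by hour 21); deployment (must start by hour 19). The most restrictive is hour 7; with a 6-hour duration, data validation must start by hour 1.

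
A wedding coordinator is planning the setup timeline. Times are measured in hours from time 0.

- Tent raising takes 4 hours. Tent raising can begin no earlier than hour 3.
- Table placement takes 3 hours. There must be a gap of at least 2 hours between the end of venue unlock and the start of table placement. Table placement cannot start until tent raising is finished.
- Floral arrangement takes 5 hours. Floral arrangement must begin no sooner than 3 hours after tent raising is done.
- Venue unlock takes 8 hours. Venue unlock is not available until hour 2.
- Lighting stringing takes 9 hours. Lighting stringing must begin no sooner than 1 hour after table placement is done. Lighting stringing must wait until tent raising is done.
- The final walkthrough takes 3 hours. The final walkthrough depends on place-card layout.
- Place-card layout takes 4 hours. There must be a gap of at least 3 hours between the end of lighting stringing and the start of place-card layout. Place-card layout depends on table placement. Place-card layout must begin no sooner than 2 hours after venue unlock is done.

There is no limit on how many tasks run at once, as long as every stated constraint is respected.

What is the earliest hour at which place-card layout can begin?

Tent raising cannot begin until its own release at hour 3. It runs from hour 3 to 3 + 4 = hour 7.
Venue unlock cannot begin until its own release at hour 2. It runs from hour 2 to 2 + 8 = hour 10.
Table placement cannot start until venue unlock (finishes hour 10, plus 2-hour gap → hour 12); tent raising (finishes hour 7). The controlling bound is hour 12, so table placement finishes at 12 + 3 = hour 15.
Lighting stringing cannot start until table placement (finishes hour 15, plus 1-hour gap → hour 16); tent raising (finishes hour 7). The controlling bound is hour 16, so lighting stringing finishes at 16 + 9 = hour 25.
Place-card layout waits on lighting stringing (finishes hour 25, plus 3-hour gap → hour 28); table placement (finishes hour 15); venue unlock (finishes hour 10, plus 2-hour gap → hour 12). The latest of these is hour 28, which is the earliest place-card layout can start.

28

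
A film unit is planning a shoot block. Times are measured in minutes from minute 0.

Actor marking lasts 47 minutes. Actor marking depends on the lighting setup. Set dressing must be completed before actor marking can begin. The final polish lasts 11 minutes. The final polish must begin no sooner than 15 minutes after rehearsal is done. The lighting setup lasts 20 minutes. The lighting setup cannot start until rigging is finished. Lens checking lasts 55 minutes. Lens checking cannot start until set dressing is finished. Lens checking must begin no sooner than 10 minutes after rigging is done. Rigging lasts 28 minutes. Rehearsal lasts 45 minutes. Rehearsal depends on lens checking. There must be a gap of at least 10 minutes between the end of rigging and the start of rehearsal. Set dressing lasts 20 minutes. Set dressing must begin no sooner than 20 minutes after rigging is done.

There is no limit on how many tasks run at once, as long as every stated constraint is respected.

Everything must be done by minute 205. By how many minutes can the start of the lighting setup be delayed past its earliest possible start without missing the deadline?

Nothing blocks rigging, so it runs from minute 0 to minute 28.
After rigging (finishes minute 28), the lighting setup can start at minute 28 and finishes at minute 48.

Working backward from the deadline:
To finish by minute 205, actor marking (duration 47) must start no later than minute 158.
Since actor marking (must start by minute 158) depends on it, the lighting setup must finish by minute 158. Backing off its 20-minute duration gives a latest start of minute 138.
So the lighting setup can start as early as minute 28 and as late as minute 138, giving 138 − 28 = 110 minutes of slack.

110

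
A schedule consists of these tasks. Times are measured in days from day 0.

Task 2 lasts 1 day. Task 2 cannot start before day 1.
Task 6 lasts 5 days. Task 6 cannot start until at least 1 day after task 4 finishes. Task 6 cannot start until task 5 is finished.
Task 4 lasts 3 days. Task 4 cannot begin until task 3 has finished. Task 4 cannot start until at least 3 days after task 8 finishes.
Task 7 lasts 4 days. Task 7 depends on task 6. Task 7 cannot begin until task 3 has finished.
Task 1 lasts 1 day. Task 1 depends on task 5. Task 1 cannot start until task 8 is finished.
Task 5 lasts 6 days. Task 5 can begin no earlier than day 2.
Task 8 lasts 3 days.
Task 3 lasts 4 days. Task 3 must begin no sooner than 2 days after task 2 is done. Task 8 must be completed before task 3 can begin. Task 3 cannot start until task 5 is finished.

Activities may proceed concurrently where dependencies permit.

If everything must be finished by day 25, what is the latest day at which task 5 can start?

Nothing follows task 7; the deadline of day 25 is its only limit. It must start by 25 − 4 = day 21.
Task 6 must finish before task 7 (must start by day 21). With a 5-day duration, task 6 must start by 21 − 5 = day 16.
Task 4 has to be done before task 6 (must start by day 16, minus 1-day gap → day 15). That means finishing by day 15, i.e. starting by 15 − 3 = day 12.
For task 3: task 4 (must start by day 12); task 7 (must start by day 21). The most restrictive is day 12; with a 4-day duration, task 3 must start by day 8.
To finish by day 25, task 1 (duration 1) must start no later than day 24.
Task 5 has several dependents: task 1 (must start by day 24); task 3 (must start by day 8); task 6 (must start by day 16). The earliest of those limits is day 8, so task 5 must start by 8 − 6 = day 2.

2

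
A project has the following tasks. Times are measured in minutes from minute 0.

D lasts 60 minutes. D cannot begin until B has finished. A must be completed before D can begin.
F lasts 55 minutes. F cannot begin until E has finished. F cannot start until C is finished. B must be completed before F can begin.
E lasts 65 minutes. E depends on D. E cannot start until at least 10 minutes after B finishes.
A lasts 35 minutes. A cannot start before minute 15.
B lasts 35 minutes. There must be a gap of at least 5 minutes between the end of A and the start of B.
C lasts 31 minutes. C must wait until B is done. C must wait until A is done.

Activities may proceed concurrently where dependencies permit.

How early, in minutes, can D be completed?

150

After its own release at minute 15, A can start at minute 15 and finishes at minute 50.
B cannot begin until A (finishes minute 50, plus 5-minute gap → minute 55). It runs from minute 55 to 55 + 35 = minute 90.
D cannot start until B (finishes minute 90); A (finishes minute 50). The controlling bound is minute 90, so D finishes at 90 + 60 = minute 150.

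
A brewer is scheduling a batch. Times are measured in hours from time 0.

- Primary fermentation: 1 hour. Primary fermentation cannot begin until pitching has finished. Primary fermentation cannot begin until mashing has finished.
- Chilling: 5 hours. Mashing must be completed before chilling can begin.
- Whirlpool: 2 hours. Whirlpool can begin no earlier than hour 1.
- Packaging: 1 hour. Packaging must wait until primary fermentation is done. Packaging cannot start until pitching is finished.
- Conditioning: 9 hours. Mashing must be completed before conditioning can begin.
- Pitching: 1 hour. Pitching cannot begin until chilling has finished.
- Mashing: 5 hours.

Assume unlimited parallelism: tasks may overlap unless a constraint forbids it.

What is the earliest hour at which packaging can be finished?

Mashing can start immediately at hour 0; it finishes at hour 5.
Chilling cannot begin until mashing (finishes hour 5). It runs from hour 5 to 5 + 5 = hour 10.
Pitching waits on chilling (finishes hour 10), so it starts at hour 10 and finishes at 10 + 1 = hour 11.
For primary fermentation: pitching (finishes hour 11); mashing (finishes hour 5). Taking the maximum gives a start of hour 11, and it finishes at 11 + 1 = hour 12.
Packaging needs all of primary fermentation (finishes hour 12); pitching (finishes hour 11). That puts its earliest start at hour 12; it finishes at 12 + 1 = hour 13.

13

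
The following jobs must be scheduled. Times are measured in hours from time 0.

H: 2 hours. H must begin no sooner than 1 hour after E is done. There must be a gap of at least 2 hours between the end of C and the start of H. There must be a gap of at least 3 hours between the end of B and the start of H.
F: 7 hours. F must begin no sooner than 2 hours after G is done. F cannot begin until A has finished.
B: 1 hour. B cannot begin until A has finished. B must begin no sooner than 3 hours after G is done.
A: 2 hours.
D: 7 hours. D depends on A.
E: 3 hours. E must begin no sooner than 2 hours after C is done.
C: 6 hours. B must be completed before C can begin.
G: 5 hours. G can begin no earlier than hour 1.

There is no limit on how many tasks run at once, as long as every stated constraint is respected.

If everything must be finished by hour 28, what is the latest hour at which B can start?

Nothing follows H; the deadline of hour 28 is its only limit. It must start by 28 − 2 = hour 26.
E feeds into H (must start by hour 26, minus 1-hour gap → hour 25); so E must finish by hour 25 and therefore start by hour 22.
For C: E (must start by hour 22, minus 2-hour gap → hour 20); H (must start by hour 26, minus 2-hour gap → hour 24). The most restrictive is hour 20; with a 6-hour duration, C must start by hour 14.
B has several dependents: C (must start by hour 14); H (must start by hour 26, minus 3-hour gap → hour 23). The earliest of those limits is hour 14, so B must start by 14 − 1 = hour 13.

13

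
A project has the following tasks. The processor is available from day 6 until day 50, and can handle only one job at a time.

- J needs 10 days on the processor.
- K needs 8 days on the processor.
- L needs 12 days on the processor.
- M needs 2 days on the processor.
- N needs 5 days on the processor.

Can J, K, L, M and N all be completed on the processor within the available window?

Yes

The processor window is 50 − 6 = 44 days.
Running back to back, the jobs need 10 + 8 + 12 + 2 + 5 = 37 days on the processor.
Since 37 ≤ 44, they fit within the window.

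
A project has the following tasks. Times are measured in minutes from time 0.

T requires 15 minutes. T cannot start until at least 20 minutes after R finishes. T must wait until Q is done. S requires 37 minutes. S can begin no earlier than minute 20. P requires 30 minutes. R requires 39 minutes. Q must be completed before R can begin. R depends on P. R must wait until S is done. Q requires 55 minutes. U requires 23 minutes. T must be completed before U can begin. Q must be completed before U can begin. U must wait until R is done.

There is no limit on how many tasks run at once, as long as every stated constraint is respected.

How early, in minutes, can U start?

After its own release at minute 20, S can start at minute 20 and finishes at minute 57.
Q has no prerequisites, so it starts at minute 0 and finishes at minute 55.
Nothing blocks P, so it runs from minute 0 to minute 30.
For R: Q (finishes minute 55); P (finishes minute 30); S (finishes minute 57). Taking the maximum gives a start of minute 57, and it finishes at 57 + 39 = minute 96.
T needs all of R (finishes minute 96, plus 20-minute gap → minute 116); Q (finishes minute 55). That puts its earliest start at minute 116; it finishes at 116 + 15 = minute 131.
U waits on T (finishes minute 131); Q (finishes minute 55); R (finishes minute 96). The latest of these is minute 131, which is the earliest U can start.

131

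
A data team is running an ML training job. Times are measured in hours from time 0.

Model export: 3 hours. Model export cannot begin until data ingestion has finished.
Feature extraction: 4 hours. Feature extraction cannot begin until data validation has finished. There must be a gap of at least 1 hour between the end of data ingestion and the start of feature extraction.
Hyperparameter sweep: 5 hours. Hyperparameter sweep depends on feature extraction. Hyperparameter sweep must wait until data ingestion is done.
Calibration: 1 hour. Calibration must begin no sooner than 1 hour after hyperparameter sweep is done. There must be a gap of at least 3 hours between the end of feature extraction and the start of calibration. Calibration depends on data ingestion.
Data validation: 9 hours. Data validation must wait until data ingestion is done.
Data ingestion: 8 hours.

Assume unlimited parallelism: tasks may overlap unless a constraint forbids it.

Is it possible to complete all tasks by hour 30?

Yes

Data ingestion has no prerequisites, so it starts at hour 0 and finishes at hour 8.
Model export cannot begin until data ingestion (finishes hour 8). It runs from hour 8 to 8 + 3 = hour 11.
Data validation waits on data ingestion (finishes hour 8), so it starts at hour 8 and finishes at 8 + 9 = hour 17.
Feature extraction needs all of data validation (finishes hour 17); data ingestion (finishes hour 8, plus 1-hour gap → hour 9). That puts its earliest start at hour 17; it finishes at 17 + 4 = hour 21.
For hyperparameter sweep: feature extraction (finishes hour 21); data ingestion (finishes hour 8). Taking the maximum gives a start of hour 21, and it finishes at 21 + 5 = hour 26.
Calibration has to wait for hyperparameter sweep (finishes hour 26, plus 1-hour gap → hour 27); feature extraction (finishes hour 21, plus 3-hour gap → hour 24); data ingestion (finishes hour 8). The latest of these is hour 27, so calibration runs hour 27 to 27 + 1 = hour 28.
Every task is finished by hour 28, which is no later than the deadline of 30, so the schedule is feasible.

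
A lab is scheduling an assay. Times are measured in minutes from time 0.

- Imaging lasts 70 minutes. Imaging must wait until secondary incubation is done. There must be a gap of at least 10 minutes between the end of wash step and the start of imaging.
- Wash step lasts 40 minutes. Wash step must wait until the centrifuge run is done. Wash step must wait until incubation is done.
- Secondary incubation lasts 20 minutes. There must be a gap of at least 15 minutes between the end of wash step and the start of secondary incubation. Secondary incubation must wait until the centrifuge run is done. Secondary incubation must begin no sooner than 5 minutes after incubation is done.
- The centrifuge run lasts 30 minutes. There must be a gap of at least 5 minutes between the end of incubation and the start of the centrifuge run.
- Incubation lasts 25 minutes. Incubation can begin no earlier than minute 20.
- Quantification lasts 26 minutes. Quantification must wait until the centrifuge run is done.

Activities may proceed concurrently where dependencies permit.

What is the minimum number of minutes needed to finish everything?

Incubation waits on its own release at minute 20, so it starts at minute 20 and finishes at 20 + 25 = minute 45.
The centrifuge run waits on incubation (finishes minute 45, plus 5-minute gap → minute 50), so it starts at minute 50 and finishes at 50 + 30 = minute 80.
Quantification waits on the centrifuge run (finishes minute 80), so it starts at minute 80 and finishes at 80 + 26 = minute 106.
Wash step needs all of the centrifuge run (finishes minute 80); incubation (finishes minute 45). That puts its earliest start at minute 80; it finishes at 80 + 40 = minute 120.
Secondary incubation needs all of wash step (finishes minute 120, plus 15-minute gap → minute 135); the centrifuge run (finishes minute 80); incubation (finishes minute 45, plus 5-minute gap → minute 50). That puts its earliest start at minute 135; it finishes at 135 + 20 = minute 155.
Imaging has to wait for secondary incubation (finishes minute 155); wash step (finishes minute 120, plus 10-minute gap → minute 130). The latest of these is minute 155, so imaging runs minute 155 to 155 + 70 = minute 225.
All tasks are finished once the last one completes. Finish times: Incubation at 45, The centrifuge run at 80, Wash step at 120, Secondary incubation at 155, Imaging at 225, Quantification at 106. The latest is minute 225.

225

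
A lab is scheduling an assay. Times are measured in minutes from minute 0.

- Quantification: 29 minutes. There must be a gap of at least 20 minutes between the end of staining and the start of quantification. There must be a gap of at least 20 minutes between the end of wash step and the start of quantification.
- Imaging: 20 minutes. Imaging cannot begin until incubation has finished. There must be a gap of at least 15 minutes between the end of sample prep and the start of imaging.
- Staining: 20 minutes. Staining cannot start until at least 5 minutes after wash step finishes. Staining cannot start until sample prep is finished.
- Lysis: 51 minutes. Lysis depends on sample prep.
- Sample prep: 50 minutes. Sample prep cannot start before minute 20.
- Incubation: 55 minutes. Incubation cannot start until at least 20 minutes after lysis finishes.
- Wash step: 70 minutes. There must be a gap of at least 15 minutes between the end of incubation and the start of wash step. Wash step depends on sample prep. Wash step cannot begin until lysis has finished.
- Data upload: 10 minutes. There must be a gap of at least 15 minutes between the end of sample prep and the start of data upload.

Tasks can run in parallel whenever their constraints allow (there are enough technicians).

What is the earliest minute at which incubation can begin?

141

Sample prep waits on its own release at minute 20, so it starts at minute 20 and finishes at 20 + 50 = minute 70.
Lysis waits on sample prep (finishes minute 70), so it starts at minute 70 and finishes at 70 + 51 = minute 121.
Incubation waits on lysis (finishes minute 121, plus 20-minute gap → minute 141), so the earliest it can start is minute 141.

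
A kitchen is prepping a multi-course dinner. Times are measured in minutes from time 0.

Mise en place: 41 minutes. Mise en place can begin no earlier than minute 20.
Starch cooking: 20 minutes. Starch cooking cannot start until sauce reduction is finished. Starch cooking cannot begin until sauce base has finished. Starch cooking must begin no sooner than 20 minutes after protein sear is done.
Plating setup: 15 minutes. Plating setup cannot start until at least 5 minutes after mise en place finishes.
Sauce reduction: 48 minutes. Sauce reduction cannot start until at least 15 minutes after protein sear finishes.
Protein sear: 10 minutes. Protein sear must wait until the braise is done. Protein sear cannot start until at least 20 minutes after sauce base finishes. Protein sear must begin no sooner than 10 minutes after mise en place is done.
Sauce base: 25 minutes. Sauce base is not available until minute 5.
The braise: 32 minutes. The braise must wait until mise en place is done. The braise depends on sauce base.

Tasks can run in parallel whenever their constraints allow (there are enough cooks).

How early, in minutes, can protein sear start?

93

After its own release at minute 5, sauce base can start at minute 5 and finishes at minute 30.
Mise en place cannot begin until its own release at minute 20. It runs from minute 20 to 20 + 41 = minute 61.
The braise needs all of mise en place (finishes minute 61); sauce base (finishes minute 30). That puts its earliest start at minute 61; it finishes at 61 + 32 = minute 93.
Protein sear waits on the braise (finishes minute 93); sauce base (finishes minute 30, plus 20-minute gap → minute 50); mise en place (finishes minute 61, plus 10-minute gap → minute 71). The latest of these is minute 93, which is the earliest protein sear can start.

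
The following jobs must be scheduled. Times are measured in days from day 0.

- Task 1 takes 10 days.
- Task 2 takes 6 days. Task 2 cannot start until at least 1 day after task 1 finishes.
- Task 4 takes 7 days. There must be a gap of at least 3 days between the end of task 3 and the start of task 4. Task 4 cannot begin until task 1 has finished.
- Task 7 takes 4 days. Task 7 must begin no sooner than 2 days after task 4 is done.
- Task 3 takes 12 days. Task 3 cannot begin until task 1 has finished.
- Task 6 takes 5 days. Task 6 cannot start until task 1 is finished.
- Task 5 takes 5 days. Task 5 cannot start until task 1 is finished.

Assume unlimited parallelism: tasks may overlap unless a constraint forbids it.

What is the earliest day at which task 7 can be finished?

38

Task 1 can start immediately at day 0; it finishes at day 10.
Task 3 cannot begin until task 1 (finishes day 10). It runs from day 10 to 10 + 12 = day 22.
Task 4 cannot start until task 3 (finishes day 22, plus 3-day gap → day 25); task 1 (finishes day 10). The controlling bound is day 25, so task 4 finishes at 25 + 7 = day 32.
Task 7 cannot begin until task 4 (finishes day 32, plus 2-day gap → day 34). It runs from day 34 to 34 + 4 = day 38.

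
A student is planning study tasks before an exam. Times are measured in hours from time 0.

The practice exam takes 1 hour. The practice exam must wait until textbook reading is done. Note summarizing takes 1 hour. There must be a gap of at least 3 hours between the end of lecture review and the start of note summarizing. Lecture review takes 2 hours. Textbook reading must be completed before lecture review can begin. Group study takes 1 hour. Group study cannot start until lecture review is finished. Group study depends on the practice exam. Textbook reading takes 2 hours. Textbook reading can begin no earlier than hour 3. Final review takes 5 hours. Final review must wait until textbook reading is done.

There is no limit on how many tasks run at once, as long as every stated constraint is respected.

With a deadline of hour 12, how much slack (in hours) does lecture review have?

After its own release at hour 3, textbook reading can start at hour 3 and finishes at hour 5.
After textbook reading (finishes hour 5), lecture review can start at hour 5 and finishes at hour 7.

Working backward from the deadline:
To finish by hour 12, group study (duration 1) must start no later than hour 11.
Note summarizing has no dependents, so it just needs to finish by hour 12. Starting by 12 − 1 = hour 11 achieves that.
Lecture review has several dependents: group study (must start by hour 11); note summarizing (must start by hour 11, minus 3-hour gap → hour 8). The earliest of those limits is hour 8, so lecture review must start by 8 − 2 = hour 6.
So lecture review can start as early as hour 5 and as late as hour 6, giving 6 − 5 = 1 hour of slack.

1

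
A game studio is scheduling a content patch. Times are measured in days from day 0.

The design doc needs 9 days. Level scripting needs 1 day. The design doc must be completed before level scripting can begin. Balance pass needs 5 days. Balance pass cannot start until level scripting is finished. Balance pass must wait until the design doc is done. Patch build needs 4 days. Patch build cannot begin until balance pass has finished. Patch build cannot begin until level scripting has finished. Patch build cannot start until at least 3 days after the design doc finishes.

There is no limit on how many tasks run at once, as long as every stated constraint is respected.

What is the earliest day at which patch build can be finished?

The design doc can start immediately at day 0; it finishes at day 9.
After the design doc (finishes day 9), level scripting can start at day 9 and finishes at day 10.
Balance pass has to wait for level scripting (finishes day 10); the design doc (finishes day 9). The latest of these is day 10, so balance pass runs day 10 to 10 + 5 = day 15.
Patch build has to wait for balance pass (finishes day 15); level scripting (finishes day 10); the design doc (finishes day 9, plus 3-day gap → day 12). The latest of these is day 15, so patch build runs day 15 to 15 + 4 = day 19.

19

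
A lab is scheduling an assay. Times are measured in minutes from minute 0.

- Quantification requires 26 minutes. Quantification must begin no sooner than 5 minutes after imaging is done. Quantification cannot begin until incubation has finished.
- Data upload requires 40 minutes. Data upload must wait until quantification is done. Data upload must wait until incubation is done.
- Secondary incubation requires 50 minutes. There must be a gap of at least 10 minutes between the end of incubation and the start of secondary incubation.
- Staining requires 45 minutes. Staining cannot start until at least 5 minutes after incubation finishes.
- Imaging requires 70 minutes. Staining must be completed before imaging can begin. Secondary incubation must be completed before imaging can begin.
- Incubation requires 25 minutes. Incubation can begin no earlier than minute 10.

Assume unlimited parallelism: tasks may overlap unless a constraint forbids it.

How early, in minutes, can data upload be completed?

236

Incubation cannot begin until its own release at minute 10. It runs from minute 10 to 10 + 25 = minute 35.
Secondary incubation waits on incubation (finishes minute 35, plus 10-minute gap → minute 45), so it starts at minute 45 and finishes at 45 + 50 = minute 95.
After incubation (finishes minute 35, plus 5-minute gap → minute 40), staining can start at minute 40 and finishes at minute 85.
Imaging cannot start until staining (finishes minute 85); secondary incubation (finishes minute 95). The controlling bound is minute 95, so imaging finishes at 95 + 70 = minute 165.
Quantification has to wait for imaging (finishes minute 165, plus 5-minute gap → minute 170); incubation (finishes minute 35). The latest of these is minute 170, so quantification runs minute 170 to 170 + 26 = minute 196.
Data upload needs all of quantification (finishes minute 196); incubation (finishes minute 35). That puts its earliest start at minute 196; it finishes at 196 + 40 = minute 236.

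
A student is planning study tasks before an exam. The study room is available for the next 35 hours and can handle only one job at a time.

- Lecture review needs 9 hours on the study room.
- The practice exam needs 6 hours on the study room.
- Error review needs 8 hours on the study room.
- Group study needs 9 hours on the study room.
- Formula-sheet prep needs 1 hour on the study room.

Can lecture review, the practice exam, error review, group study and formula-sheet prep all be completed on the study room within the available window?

Running back to back, the jobs need 9 + 6 + 8 + 9 + 1 = 33 hours on the study room.
Since 33 ≤ 35, they fit within the window.

Yes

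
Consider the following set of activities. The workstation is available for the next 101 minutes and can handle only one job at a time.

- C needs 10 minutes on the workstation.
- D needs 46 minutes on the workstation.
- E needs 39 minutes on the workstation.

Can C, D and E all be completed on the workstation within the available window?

Running back to back, the jobs need 10 + 46 + 39 = 95 minutes on the workstation.
Since 95 ≤ 101, they fit within the window.

Yes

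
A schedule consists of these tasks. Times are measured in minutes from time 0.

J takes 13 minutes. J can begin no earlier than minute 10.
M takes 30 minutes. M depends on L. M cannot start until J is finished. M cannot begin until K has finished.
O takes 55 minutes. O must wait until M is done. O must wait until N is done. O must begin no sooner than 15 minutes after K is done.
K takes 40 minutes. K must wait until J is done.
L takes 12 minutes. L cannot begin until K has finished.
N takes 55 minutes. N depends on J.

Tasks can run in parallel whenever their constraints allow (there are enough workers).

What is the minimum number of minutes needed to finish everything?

160

J cannot begin until its own release at minute 10. It runs from minute 10 to 10 + 13 = minute 23.
N waits on J (finishes minute 23), so it starts at minute 23 and finishes at 23 + 55 = minute 78.
K waits on J (finishes minute 23), so it starts at minute 23 and finishes at 23 + 40 = minute 63.
L waits on K (finishes minute 63), so it starts at minute 63 and finishes at 63 + 12 = minute 75.
M cannot start until L (finishes minute 75); J (finishes minute 23); K (finishes minute 63). The controlling bound is minute 75, so M finishes at 75 + 30 = minute 105.
O needs all of M (finishes minute 105); N (finishes minute 78); K (finishes minute 63, plus 15-minute gap → minute 78). That puts its earliest start at minute 105; it finishes at 105 + 55 = minute 160.
All tasks are finished once the last one completes. Finish times: J at 23, K at 63, L at 75, M at 105, N at 78, O at 160. The latest is minute 160.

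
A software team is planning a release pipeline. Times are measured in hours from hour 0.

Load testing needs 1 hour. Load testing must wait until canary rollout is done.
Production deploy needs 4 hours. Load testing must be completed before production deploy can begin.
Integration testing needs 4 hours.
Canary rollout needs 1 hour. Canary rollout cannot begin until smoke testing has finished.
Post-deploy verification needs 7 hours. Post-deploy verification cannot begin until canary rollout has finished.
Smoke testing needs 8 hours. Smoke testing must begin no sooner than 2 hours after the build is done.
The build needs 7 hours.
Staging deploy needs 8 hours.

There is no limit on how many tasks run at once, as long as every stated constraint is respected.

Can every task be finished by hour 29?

Nothing blocks staging deploy, so it runs from hour 0 to hour 8.
Nothing blocks integration testing, so it runs from hour 0 to hour 4.
The build can start immediately at hour 0; it finishes at hour 7.
Smoke testing waits on the build (finishes hour 7, plus 2-hour gap → hour 9), so it starts at hour 9 and finishes at 9 + 8 = hour 17.
Canary rollout cannot begin until smoke testing (finishes hour 17). It runs from hour 17 to 17 + 1 = hour 18.
Post-deploy verification waits on canary rollout (finishes hour 18), so it starts at hour 18 and finishes at 18 + 7 = hour 25.
After canary rollout (finishes hour 18), load testing can start at hour 18 and finishes at hour 19.
Production deploy waits on load testing (finishes hour 19), so it starts at hour 19 and finishes at 19 + 4 = hour 23.
Every task is finished by hour 25, which is no later than the deadline of 29, so the schedule is feasible.

Yes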